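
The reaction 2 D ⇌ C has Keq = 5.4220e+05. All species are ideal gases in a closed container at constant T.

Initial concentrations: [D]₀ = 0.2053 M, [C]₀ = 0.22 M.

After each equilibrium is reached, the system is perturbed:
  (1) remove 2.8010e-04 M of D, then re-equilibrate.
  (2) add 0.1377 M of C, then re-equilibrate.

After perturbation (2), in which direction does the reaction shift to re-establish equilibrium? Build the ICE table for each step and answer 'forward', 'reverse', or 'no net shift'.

Direction: reverse

Q₀ = 5.22 vs Keq = 5.4220e+05 ⇒ Q<K, forward
Step 1:
                  D         C
  init       0.2053      0.22
  Δ         -0.2045    0.1023
  eq      7.7095e-04    0.3223
  solve Keq expr → x = 0.1023; check Q = 5.4220e+05
Then remove 2.8010e-04 M of D.
Step 2:
                  D         C
  init    4.9085e-04    0.3223
  Δ       2.7993e-04 -1.3997e-04
  eq      7.7078e-04    0.3221
  solve Keq expr → x = -1.3997e-04; check Q = 5.4220e+05
Then add 0.1377 M of C.
Step 3:
                  D         C
  init    7.7078e-04    0.4598
  Δ       1.5005e-04 -7.5025e-05
  eq      9.2083e-04    0.4597
  solve Keq expr → x = -7.5025e-05; check Q = 5.4220e+05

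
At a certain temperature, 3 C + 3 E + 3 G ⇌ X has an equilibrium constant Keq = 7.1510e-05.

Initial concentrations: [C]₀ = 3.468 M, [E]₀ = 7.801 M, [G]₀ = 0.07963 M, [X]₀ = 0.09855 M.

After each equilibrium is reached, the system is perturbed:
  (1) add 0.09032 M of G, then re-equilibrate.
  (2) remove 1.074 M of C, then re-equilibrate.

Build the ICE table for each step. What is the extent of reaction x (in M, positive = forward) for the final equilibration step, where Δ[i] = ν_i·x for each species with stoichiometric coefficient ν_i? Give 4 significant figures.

Q₀ = 0.009857 vs Keq = 7.1510e-05 ⇒ Q>K, reverse
Step 1:
                   C          E          G          X
  init         3.468      7.801    0.07963    0.09855
  Δ           0.1903     0.1903     0.1903   -0.06342
  eq           3.658      7.991     0.2699    0.03513
  solve Keq expr → x = -0.06342; check Q = 7.1510e-05
Then add 0.09032 M of G.
Step 2:
                   C          E          G          X
  init         3.658      7.991     0.3602    0.03513
  Δ         -0.04823   -0.04823   -0.04823    0.01608
  eq            3.61      7.943      0.312     0.0512
  solve Keq expr → x = 0.01608; check Q = 7.1510e-05
Then remove 1.074 M of C.
Step 3:
                   C          E          G          X
  init         2.536      7.943      0.312     0.0512
  Δ           0.0572     0.0572     0.0572   -0.01907
  eq           2.593          8     0.3692    0.03213
  solve Keq expr → x = -0.01907; check Q = 7.1510e-05

x = -0.01907 M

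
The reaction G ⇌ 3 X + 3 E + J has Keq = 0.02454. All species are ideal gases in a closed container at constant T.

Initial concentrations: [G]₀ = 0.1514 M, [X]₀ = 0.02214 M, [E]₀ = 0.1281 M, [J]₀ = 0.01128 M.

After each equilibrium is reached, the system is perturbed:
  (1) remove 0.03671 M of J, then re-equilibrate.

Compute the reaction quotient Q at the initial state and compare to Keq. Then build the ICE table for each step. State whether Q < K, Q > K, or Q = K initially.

Q₀ = 1.6997e-09; Q < K (proceeds forward)

Q₀ = 1.6997e-09 vs Keq = 0.02454 ⇒ Q<K, forward
Step 1:
                    G           X           E           J
  init         0.1514     0.02214      0.1281     0.01128
  Δ           -0.1188      0.3563      0.3563      0.1188
  eq          0.03264      0.3784      0.4844        0.13
  solve Keq expr → x = 0.1188; check Q = 0.02454
Then remove 0.03671 M of J.
Step 2:
                    G           X           E           J
  init        0.03264      0.3784      0.4844     0.09333
  Δ         -0.003906     0.01172     0.01172    0.003906
  eq          0.02873      0.3901      0.4961     0.09724
  solve Keq expr → x = 0.003906; check Q = 0.02454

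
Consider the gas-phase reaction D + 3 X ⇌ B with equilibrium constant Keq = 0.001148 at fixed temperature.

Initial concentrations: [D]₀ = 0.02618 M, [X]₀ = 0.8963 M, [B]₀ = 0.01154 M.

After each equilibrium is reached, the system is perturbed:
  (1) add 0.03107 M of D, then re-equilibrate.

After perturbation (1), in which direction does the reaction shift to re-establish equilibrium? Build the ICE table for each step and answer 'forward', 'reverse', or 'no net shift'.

Direction: forward

Q₀ = 0.6122 vs Keq = 0.001148 ⇒ Q>K, reverse
Step 1:
                  D         X         B
  I         0.02618    0.8963   0.01154
  C         0.01151   0.03452  -0.01151
  E         0.03769    0.9308 3.4890e-05
  solve Keq expr → x = -0.01151; check Q = 0.001148
Then add 0.03107 M of D.
Step 2:
                  D         X         B
  I         0.06876    0.9308 3.4890e-05
  C       -2.8721e-05 -8.6164e-05 2.8721e-05
  E         0.06873    0.9307 6.3611e-05
  solve Keq expr → x = 2.8721e-05; check Q = 0.001148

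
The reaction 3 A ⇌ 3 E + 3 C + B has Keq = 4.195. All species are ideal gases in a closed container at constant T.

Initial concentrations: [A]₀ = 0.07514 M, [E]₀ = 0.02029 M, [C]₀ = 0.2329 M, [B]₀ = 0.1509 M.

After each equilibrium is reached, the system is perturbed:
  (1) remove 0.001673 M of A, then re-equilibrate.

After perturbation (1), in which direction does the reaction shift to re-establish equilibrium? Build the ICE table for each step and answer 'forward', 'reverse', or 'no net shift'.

Q₀ = 3.7534e-05 vs Keq = 4.195 ⇒ Q<K, forward
Step 1:
                    A           E           C           B
  Initial     0.07514     0.02029      0.2329      0.1509
  Change      -0.0662      0.0662      0.0662     0.02207
  Equil      0.008937     0.08649      0.2991       0.173
  solve Keq expr → x = 0.02207; check Q = 4.195
Then remove 0.001673 M of A.
Step 2:
                    A           E           C           B
  Initial    0.007264     0.08649      0.2991       0.173
  Change      0.00147    -0.00147    -0.00147 -4.8990e-04
  Equil      0.008734     0.08502      0.2976      0.1725
  solve Keq expr → x = -4.8990e-04; check Q = 4.195

Direction: reverse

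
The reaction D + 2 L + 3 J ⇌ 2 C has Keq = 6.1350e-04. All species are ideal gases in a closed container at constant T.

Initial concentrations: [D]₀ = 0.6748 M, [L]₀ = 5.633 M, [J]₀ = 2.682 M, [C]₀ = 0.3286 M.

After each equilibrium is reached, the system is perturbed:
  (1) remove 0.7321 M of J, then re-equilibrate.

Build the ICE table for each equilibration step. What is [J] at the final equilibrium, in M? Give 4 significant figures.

[J]_eq = 1.966 M

Q₀ = 2.6140e-04 vs Keq = 6.1350e-04 ⇒ Q<K, forward
Step 1:
                  D         L         J         C
  Initial    0.6748     5.633     2.682    0.3286
  Change   -0.05239   -0.1048   -0.1572    0.1048
  Equil      0.6224     5.528     2.525    0.4334
  solve Keq expr → x = 0.05239; check Q = 6.1350e-04
Then remove 0.7321 M of J.
Step 2:
                  D         L         J         C
  Initial    0.6224     5.528     1.793    0.4334
  Change    0.05778    0.1156    0.1733   -0.1156
  Equil      0.6802     5.644     1.966    0.3178
  solve Keq expr → x = -0.05778; check Q = 6.1350e-04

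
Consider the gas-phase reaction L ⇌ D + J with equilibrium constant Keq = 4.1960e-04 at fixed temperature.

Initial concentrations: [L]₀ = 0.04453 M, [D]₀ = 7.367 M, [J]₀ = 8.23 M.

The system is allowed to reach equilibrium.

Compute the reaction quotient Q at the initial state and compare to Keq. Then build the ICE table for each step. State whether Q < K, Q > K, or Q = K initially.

Q₀ = 1362 vs Keq = 4.1960e-04 ⇒ Q>K, reverse
Step 1:
                  L         D         J
  I         0.04453     7.367      8.23
  C           7.363    -7.363    -7.363
  E           7.408  0.003587    0.8666
  solve Keq expr → x = -7.363; check Q = 4.1960e-04

Q₀ = 1362; Q > K (proceeds reverse)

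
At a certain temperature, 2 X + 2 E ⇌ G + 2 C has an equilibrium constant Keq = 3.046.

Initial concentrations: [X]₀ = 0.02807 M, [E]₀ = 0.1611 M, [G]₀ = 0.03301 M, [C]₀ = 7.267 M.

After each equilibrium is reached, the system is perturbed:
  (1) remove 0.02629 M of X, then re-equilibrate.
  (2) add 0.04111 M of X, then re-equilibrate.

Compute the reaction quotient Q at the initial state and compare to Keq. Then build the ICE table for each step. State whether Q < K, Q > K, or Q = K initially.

Q₀ = 8.5247e+04; Q > K (proceeds reverse)

Q₀ = 8.5247e+04 vs Keq = 3.046 ⇒ Q>K, reverse
Step 1:
                  X         E         G         C
  Initial   0.02807    0.1611   0.03301     7.267
  Change    0.06597   0.06597  -0.03298  -0.06597
  Equil     0.09404    0.2271 2.6782e-05     7.201
  solve Keq expr → x = -0.03298; check Q = 3.046
Then remove 0.02629 M of X.
Step 2:
                  X         E         G         C
  Initial   0.06775    0.2271 2.6782e-05     7.201
  Change  2.5736e-05 2.5736e-05 -1.2868e-05 -2.5736e-05
  Equil     0.06777    0.2271 1.3914e-05     7.201
  solve Keq expr → x = -1.2868e-05; check Q = 3.046
Then add 0.04111 M of X.
Step 3:
                  X         E         G         C
  Initial    0.1089    0.2271 1.3914e-05     7.201
  Change  -4.3913e-05 -4.3913e-05 2.1957e-05 4.3913e-05
  Equil      0.1088     0.227 3.5871e-05     7.201
  solve Keq expr → x = 2.1957e-05; check Q = 3.046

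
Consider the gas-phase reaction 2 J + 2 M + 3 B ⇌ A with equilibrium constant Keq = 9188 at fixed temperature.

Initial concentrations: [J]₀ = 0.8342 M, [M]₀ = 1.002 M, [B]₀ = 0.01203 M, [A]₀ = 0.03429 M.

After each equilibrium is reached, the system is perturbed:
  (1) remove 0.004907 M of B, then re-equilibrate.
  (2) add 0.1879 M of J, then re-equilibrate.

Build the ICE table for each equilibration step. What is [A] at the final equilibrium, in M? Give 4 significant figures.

[A]_eq = 0.03174 M

Q₀ = 2.8190e+04 vs Keq = 9188 ⇒ Q>K, reverse
Step 1:
                    J           M           B           A
  I            0.8342       1.002     0.01203     0.03429
  C          0.003382    0.003382    0.005074   -0.001691
  E            0.8376       1.005      0.0171      0.0326
  solve Keq expr → x = -0.001691; check Q = 9188
Then remove 0.004907 M of B.
Step 2:
                    J           M           B           A
  I            0.8376       1.005      0.0122      0.0326
  C          0.003042    0.003042    0.004562   -0.001521
  E            0.8406       1.008     0.01676     0.03108
  solve Keq expr → x = -0.001521; check Q = 9188
Then add 0.1879 M of J.
Step 3:
                    J           M           B           A
  I             1.029       1.008     0.01676     0.03108
  C          -0.00132    -0.00132    -0.00198  6.6013e-04
  E             1.027       1.007     0.01478     0.03174
  solve Keq expr → x = 6.6013e-04; check Q = 9188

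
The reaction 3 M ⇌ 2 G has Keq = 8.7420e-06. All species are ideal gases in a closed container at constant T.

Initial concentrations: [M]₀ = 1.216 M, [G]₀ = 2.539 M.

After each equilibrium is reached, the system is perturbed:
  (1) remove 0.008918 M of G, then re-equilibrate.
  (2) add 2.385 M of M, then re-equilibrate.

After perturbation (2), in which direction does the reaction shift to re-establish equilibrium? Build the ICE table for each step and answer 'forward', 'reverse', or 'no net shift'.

Q₀ = 3.585 vs Keq = 8.7420e-06 ⇒ Q>K, reverse
Step 1:
                  M         G
  I           1.216     2.539
  C           3.759    -2.506
  E           4.975   0.03281
  solve Keq expr → x = -1.253; check Q = 8.7420e-06
Then remove 0.008918 M of G.
Step 2:
                  M         G
  I           4.975   0.02389
  C        -0.01318  0.008788
  E           4.962   0.03268
  solve Keq expr → x = 0.004394; check Q = 8.7420e-06
Then add 2.385 M of M.
Step 3:
                  M         G
  I           7.347   0.03268
  C         -0.0386   0.02574
  E           7.308   0.05842
  solve Keq expr → x = 0.01287; check Q = 8.7420e-06

Direction: forward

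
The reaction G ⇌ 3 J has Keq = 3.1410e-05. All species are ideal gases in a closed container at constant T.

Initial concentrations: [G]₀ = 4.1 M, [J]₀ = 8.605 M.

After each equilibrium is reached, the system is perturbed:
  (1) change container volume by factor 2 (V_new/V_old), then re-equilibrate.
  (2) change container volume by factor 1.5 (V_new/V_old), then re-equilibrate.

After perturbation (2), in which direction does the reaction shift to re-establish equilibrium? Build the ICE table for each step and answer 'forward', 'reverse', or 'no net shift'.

Q₀ = 155.4 vs Keq = 3.1410e-05 ⇒ Q>K, reverse
Step 1:
                   G          J
  Initial        4.1      8.605
  Change       2.848     -8.545
  Equil        6.948    0.06021
  solve Keq expr → x = -2.848; check Q = 3.1410e-05
Then change container volume by factor 2 (V_new/V_old).
Step 2:
                   G          J
  Initial      3.474     0.0301
  Change   -0.005885    0.01766
  Equil        3.468    0.04776
  solve Keq expr → x = 0.005885; check Q = 3.1410e-05
Then change container volume by factor 1.5 (V_new/V_old).
Step 3:
                   G          J
  Initial      2.312    0.03184
  Change   -0.003287   0.009862
  Equil        2.309     0.0417
  solve Keq expr → x = 0.003287; check Q = 3.1410e-05

Direction: forward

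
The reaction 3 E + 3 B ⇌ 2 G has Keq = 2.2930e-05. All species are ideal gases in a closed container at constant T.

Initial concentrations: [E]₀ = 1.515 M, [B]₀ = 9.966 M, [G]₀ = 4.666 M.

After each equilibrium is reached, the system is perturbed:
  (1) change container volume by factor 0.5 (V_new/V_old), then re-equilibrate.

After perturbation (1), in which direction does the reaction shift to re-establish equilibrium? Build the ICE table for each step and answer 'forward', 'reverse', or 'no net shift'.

Q₀ = 0.006325 vs Keq = 2.2930e-05 ⇒ Q>K, reverse
Step 1:
                    E           B           G
  init          1.515       9.966       4.666
  Δ             3.313       3.313      -2.208
  eq            4.828       13.28       2.458
  solve Keq expr → x = -1.104; check Q = 2.2930e-05
Then change container volume by factor 0.5 (V_new/V_old).
Step 2:
                    E           B           G
  init          9.655       26.56       4.915
  Δ            -3.773      -3.773       2.515
  eq            5.883       22.78        7.43
  solve Keq expr → x = 1.258; check Q = 2.2930e-05

Direction: forward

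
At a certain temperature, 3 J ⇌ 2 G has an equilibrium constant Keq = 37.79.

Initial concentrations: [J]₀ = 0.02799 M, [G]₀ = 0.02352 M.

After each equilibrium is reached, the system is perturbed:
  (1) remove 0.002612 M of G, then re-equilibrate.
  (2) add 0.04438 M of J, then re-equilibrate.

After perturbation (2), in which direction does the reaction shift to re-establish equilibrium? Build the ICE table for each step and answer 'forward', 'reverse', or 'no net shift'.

Direction: forward

Q₀ = 25.23 vs Keq = 37.79 ⇒ Q<K, forward
Step 1:
                  J         G
  Initial   0.02799   0.02352
  Change  -0.002421  0.001614
  Equil     0.02557   0.02513
  solve Keq expr → x = 8.0698e-04; check Q = 37.79
Then remove 0.002612 M of G.
Step 2:
                  J         G
  Initial   0.02557   0.02252
  Change   -0.00123 8.2012e-04
  Equil     0.02434   0.02334
  solve Keq expr → x = 4.1006e-04; check Q = 37.79
Then add 0.04438 M of J.
Step 3:
                  J         G
  Initial   0.06872   0.02334
  Change   -0.03142   0.02094
  Equil      0.0373   0.04429
  solve Keq expr → x = 0.01047; check Q = 37.79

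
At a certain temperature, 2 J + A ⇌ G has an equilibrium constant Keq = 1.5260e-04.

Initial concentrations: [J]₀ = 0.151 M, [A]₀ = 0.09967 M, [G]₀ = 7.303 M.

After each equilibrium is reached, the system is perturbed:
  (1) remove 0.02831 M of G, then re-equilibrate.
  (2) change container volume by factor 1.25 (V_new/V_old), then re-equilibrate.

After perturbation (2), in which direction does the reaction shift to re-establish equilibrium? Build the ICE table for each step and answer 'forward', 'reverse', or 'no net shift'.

Q₀ = 3214 vs Keq = 1.5260e-04 ⇒ Q>K, reverse
Step 1:
                    J           A           G
  I             0.151     0.09967       7.303
  C             14.16       7.079      -7.079
  E             14.31       7.178      0.2243
  solve Keq expr → x = -7.079; check Q = 1.5260e-04
Then remove 0.02831 M of G.
Step 2:
                    J           A           G
  I             14.31       7.178       0.196
  C          -0.05177    -0.02589     0.02589
  E             14.26       7.153      0.2218
  solve Keq expr → x = 0.02589; check Q = 1.5260e-04
Then change container volume by factor 1.25 (V_new/V_old).
Step 3:
                    J           A           G
  I             11.41       5.722      0.1775
  C            0.1205     0.06026    -0.06026
  E             11.53       5.782      0.1172
  solve Keq expr → x = -0.06026; check Q = 1.5260e-04

Direction: reverse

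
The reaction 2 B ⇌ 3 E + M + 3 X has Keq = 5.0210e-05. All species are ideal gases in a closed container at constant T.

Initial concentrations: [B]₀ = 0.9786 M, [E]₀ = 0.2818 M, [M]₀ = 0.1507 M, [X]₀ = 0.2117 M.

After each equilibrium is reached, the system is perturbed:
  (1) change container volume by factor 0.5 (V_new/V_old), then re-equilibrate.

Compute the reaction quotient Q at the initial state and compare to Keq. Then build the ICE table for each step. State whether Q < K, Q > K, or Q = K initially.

Q₀ = 3.3411e-05; Q < K (proceeds forward)

Q₀ = 3.3411e-05 vs Keq = 5.0210e-05 ⇒ Q<K, forward
Step 1:
                   B          E          M          X
  Initial     0.9786     0.2818     0.1507     0.2117
  Change   -0.009831    0.01475   0.004916    0.01475
  Equil       0.9688     0.2965     0.1556     0.2264
  solve Keq expr → x = 0.004916; check Q = 5.0210e-05
Then change container volume by factor 0.5 (V_new/V_old).
Step 2:
                   B          E          M          X
  Initial      1.938     0.5931     0.3112     0.4529
  Change      0.1367    -0.2051   -0.06835    -0.2051
  Equil        2.074      0.388     0.2429     0.2478
  solve Keq expr → x = -0.06835; check Q = 5.0210e-05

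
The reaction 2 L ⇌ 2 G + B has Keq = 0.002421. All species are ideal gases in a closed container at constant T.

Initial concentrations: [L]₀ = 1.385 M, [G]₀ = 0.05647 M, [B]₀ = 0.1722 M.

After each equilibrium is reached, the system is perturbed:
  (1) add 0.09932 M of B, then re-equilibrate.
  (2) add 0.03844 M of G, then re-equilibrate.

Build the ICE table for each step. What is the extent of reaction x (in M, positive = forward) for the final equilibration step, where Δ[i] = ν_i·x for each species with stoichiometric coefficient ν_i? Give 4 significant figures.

x = -0.0161 M

Q₀ = 2.8627e-04 vs Keq = 0.002421 ⇒ Q<K, forward
Step 1:
                    L           G           B
  init          1.385     0.05647      0.1722
  Δ           -0.0823      0.0823     0.04115
  eq            1.303      0.1388      0.2133
  solve Keq expr → x = 0.04115; check Q = 0.002421
Then add 0.09932 M of B.
Step 2:
                    L           G           B
  init          1.303      0.1388      0.3127
  Δ            0.0204     -0.0204     -0.0102
  eq            1.323      0.1184      0.3025
  solve Keq expr → x = -0.0102; check Q = 0.002421
Then add 0.03844 M of G.
Step 3:
                    L           G           B
  init          1.323      0.1568      0.3025
  Δ            0.0322     -0.0322     -0.0161
  eq            1.355      0.1246      0.2864
  solve Keq expr → x = -0.0161; check Q = 0.002421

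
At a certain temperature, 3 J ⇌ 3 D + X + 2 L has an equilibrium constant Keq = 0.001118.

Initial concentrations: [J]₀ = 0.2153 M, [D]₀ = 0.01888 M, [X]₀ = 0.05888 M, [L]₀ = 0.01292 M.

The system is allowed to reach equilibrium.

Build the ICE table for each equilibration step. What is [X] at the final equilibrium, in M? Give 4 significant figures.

Q₀ = 6.6278e-09 vs Keq = 0.001118 ⇒ Q<K, forward
Step 1:
                    J           D           X           L
  I            0.2153     0.01888     0.05888     0.01292
  C           -0.1078      0.1078     0.03594     0.07189
  E            0.1075      0.1267     0.09482     0.08481
  solve Keq expr → x = 0.03594; check Q = 0.001118

[X]_eq = 0.09482 M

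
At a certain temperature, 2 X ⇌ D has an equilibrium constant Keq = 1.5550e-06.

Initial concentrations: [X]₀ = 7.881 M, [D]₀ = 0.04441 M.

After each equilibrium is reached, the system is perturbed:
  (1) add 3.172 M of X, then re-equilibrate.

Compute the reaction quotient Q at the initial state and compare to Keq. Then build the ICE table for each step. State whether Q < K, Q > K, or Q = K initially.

Q₀ = 7.1502e-04 vs Keq = 1.5550e-06 ⇒ Q>K, reverse
Step 1:
                  X         D
  init        7.881   0.04441
  Δ         0.08862  -0.04431
  eq           7.97 9.8766e-05
  solve Keq expr → x = -0.04431; check Q = 1.5550e-06
Then add 3.172 M of X.
Step 2:
                  X         D
  init        11.14 9.8766e-05
  Δ       -1.8852e-04 9.4259e-05
  eq          11.14 1.9302e-04
  solve Keq expr → x = 9.4259e-05; check Q = 1.5550e-06

Q₀ = 7.1502e-04; Q > K (proceeds reverse)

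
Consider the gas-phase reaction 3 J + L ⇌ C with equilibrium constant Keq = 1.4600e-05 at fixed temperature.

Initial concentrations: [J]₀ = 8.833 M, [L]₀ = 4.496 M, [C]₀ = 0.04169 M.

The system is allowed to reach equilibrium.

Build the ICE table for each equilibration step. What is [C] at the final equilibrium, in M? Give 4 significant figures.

Q₀ = 1.3455e-05 vs Keq = 1.4600e-05 ⇒ Q<K, forward
Step 1:
                   J          L          C
  Initial      8.833      4.496    0.04169
  Change    -0.01008   -0.00336    0.00336
  Equil        8.823      4.493    0.04505
  solve Keq expr → x = 0.00336; check Q = 1.4600e-05

[C]_eq = 0.04505 M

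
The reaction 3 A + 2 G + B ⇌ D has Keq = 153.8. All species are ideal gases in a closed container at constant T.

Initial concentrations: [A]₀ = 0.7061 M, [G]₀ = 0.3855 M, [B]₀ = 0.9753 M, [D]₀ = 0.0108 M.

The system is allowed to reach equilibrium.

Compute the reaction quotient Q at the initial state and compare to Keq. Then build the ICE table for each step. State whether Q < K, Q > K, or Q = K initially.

Q₀ = 0.2117; Q < K (proceeds forward)

Q₀ = 0.2117 vs Keq = 153.8 ⇒ Q<K, forward
Step 1:
                    A           G           B           D
  I            0.7061      0.3855      0.9753      0.0108
  C           -0.3539      -0.236      -0.118       0.118
  E            0.3522      0.1495      0.8573      0.1288
  solve Keq expr → x = 0.118; check Q = 153.8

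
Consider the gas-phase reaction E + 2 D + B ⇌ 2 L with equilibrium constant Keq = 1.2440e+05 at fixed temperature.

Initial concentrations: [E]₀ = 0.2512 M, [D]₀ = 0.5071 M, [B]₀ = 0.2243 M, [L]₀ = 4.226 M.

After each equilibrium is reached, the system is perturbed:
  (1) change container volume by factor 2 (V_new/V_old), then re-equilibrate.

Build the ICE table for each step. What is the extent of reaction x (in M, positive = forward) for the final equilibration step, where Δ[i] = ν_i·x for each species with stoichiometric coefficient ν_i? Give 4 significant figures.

Q₀ = 1233 vs Keq = 1.2440e+05 ⇒ Q<K, forward
Step 1:
                  E         D         B         L
  I          0.2512    0.5071    0.2243     4.226
  C         -0.1642   -0.3285   -0.1642    0.3285
  E         0.08697    0.1786   0.06007     4.554
  solve Keq expr → x = 0.1642; check Q = 1.2440e+05
Then change container volume by factor 2 (V_new/V_old).
Step 2:
                  E         D         B         L
  I         0.04349   0.08932   0.03004     2.277
  C         0.01607   0.03214   0.01607  -0.03214
  E         0.05956    0.1215   0.04611     2.245
  solve Keq expr → x = -0.01607; check Q = 1.2440e+05

x = -0.01607 M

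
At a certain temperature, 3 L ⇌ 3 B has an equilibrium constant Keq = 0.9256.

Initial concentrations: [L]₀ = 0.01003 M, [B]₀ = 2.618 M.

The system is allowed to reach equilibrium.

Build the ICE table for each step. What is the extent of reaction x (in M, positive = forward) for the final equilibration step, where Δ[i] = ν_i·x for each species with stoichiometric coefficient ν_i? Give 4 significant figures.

Q₀ = 1.7783e+07 vs Keq = 0.9256 ⇒ Q>K, reverse
Step 1:
                    L           B
  init        0.01003       2.618
  Δ             1.321      -1.321
  eq            1.331       1.297
  solve Keq expr → x = -0.4403; check Q = 0.9256

x = -0.4403 M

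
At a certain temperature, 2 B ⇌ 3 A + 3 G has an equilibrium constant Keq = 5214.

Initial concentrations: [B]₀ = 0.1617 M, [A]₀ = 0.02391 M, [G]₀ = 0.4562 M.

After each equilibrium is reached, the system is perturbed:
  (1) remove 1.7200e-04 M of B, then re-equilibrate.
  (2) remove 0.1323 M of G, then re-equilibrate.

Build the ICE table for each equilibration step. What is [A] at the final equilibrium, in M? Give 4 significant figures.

[A]_eq = 0.265 M

Q₀ = 4.9635e-05 vs Keq = 5214 ⇒ Q<K, forward
Step 1:
                   B          A          G
  Initial     0.1617    0.02391     0.4562
  Change     -0.1606     0.2409     0.2409
  Equil     0.001098     0.2648     0.6971
  solve Keq expr → x = 0.0803; check Q = 5214
Then remove 1.7200e-04 M of B.
Step 2:
                   B          A          G
  Initial 9.2642e-04     0.2648     0.6971
  Change  1.6981e-04 -2.5472e-04 -2.5472e-04
  Equil     0.001096     0.2646     0.6968
  solve Keq expr → x = -8.4907e-05; check Q = 5214
Then remove 0.1323 M of G.
Step 3:
                   B          A          G
  Initial   0.001096     0.2646     0.5645
  Change  -2.9393e-04 4.4089e-04 4.4089e-04
  Equil   8.0230e-04      0.265      0.565
  solve Keq expr → x = 1.4696e-04; check Q = 5214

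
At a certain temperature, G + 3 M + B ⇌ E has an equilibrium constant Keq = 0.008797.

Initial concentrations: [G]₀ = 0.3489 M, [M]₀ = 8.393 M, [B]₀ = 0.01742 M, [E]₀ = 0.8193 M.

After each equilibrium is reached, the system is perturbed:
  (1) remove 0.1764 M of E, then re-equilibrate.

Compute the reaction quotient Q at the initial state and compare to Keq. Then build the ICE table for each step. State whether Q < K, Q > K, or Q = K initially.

Q₀ = 0.228 vs Keq = 0.008797 ⇒ Q>K, reverse
Step 1:
                    G           M           B           E
  I            0.3489       8.393     0.01742      0.8193
  C            0.1775      0.5325      0.1775     -0.1775
  E            0.5264       8.925      0.1949      0.6418
  solve Keq expr → x = -0.1775; check Q = 0.008797
Then remove 0.1764 M of E.
Step 2:
                    G           M           B           E
  I            0.5264       8.925      0.1949      0.4654
  C          -0.03024    -0.09073    -0.03024     0.03024
  E            0.4962       8.835      0.1647      0.4956
  solve Keq expr → x = 0.03024; check Q = 0.008797

Q₀ = 0.228; Q > K (proceeds reverse)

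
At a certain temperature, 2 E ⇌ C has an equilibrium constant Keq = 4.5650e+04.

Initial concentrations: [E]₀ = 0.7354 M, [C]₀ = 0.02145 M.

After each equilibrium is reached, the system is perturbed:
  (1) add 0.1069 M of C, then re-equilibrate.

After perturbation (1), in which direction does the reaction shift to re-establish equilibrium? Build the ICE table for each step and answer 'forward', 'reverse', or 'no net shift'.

Q₀ = 0.03966 vs Keq = 4.5650e+04 ⇒ Q<K, forward
Step 1:
                    E           C
  init         0.7354     0.02145
  Δ           -0.7325      0.3662
  eq         0.002914      0.3877
  solve Keq expr → x = 0.3662; check Q = 4.5650e+04
Then add 0.1069 M of C.
Step 2:
                    E           C
  init       0.002914      0.4946
  Δ        3.7672e-04 -1.8836e-04
  eq         0.003291      0.4944
  solve Keq expr → x = -1.8836e-04; check Q = 4.5650e+04

Direction: reverse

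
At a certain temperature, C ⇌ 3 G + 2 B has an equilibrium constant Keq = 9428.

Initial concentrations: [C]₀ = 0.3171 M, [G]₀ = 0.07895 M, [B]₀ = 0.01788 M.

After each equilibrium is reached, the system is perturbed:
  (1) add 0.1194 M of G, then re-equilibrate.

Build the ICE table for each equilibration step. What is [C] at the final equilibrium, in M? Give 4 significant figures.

[C]_eq = 6.8464e-05 M

Q₀ = 4.9613e-07 vs Keq = 9428 ⇒ Q<K, forward
Step 1:
                  C         G         B
  init       0.3171   0.07895   0.01788
  Δ         -0.3171    0.9512    0.6341
  eq      4.9282e-05      1.03     0.652
  solve Keq expr → x = 0.3171; check Q = 9428
Then add 0.1194 M of G.
Step 2:
                  C         G         B
  init    4.9282e-05      1.15     0.652
  Δ       1.9182e-05 -5.7546e-05 -3.8364e-05
  eq      6.8464e-05     1.149    0.6519
  solve Keq expr → x = -1.9182e-05; check Q = 9428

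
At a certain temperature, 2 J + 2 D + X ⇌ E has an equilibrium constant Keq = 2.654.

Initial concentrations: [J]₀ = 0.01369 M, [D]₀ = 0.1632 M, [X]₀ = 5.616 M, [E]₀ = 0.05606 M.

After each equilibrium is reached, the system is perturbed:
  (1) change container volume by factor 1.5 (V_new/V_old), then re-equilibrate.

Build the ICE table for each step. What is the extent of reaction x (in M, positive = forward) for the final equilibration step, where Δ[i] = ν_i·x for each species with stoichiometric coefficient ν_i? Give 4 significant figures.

x = -0.00502 M

Q₀ = 2000 vs Keq = 2.654 ⇒ Q>K, reverse
Step 1:
                    J           D           X           E
  I           0.01369      0.1632       5.616     0.05606
  C            0.0909      0.0909     0.04545    -0.04545
  E            0.1046      0.2541       5.661     0.01061
  solve Keq expr → x = -0.04545; check Q = 2.654
Then change container volume by factor 1.5 (V_new/V_old).
Step 2:
                    J           D           X           E
  I           0.06972      0.1694       3.774    0.007074
  C           0.01004     0.01004     0.00502    -0.00502
  E           0.07976      0.1794       3.779    0.002055
  solve Keq expr → x = -0.00502; check Q = 2.654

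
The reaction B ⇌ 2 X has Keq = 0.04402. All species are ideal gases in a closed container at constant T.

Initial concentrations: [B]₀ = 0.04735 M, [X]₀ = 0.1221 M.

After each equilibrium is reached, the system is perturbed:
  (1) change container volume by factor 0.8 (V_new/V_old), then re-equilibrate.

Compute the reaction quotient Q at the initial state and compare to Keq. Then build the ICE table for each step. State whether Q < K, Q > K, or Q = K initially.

Q₀ = 0.3149; Q > K (proceeds reverse)

Q₀ = 0.3149 vs Keq = 0.04402 ⇒ Q>K, reverse
Step 1:
                    B           X
  I           0.04735      0.1221
  C           0.03158    -0.06316
  E           0.07893     0.05894
  solve Keq expr → x = -0.03158; check Q = 0.04402
Then change container volume by factor 0.8 (V_new/V_old).
Step 2:
                    B           X
  I           0.09866     0.07368
  C          0.003337   -0.006673
  E             0.102     0.06701
  solve Keq expr → x = -0.003337; check Q = 0.04402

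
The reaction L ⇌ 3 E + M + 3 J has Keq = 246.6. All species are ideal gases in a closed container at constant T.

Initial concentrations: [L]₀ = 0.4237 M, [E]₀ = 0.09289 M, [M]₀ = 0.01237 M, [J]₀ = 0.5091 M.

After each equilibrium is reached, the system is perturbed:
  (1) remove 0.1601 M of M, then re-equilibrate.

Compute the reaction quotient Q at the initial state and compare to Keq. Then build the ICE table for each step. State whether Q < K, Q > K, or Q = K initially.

Q₀ = 3.0876e-06; Q < K (proceeds forward)

Q₀ = 3.0876e-06 vs Keq = 246.6 ⇒ Q<K, forward
Step 1:
                   L          E          M          J
  init        0.4237    0.09289    0.01237     0.5091
  Δ          -0.4044      1.213     0.4044      1.213
  eq         0.01925      1.306     0.4168      1.722
  solve Keq expr → x = 0.4044; check Q = 246.6
Then remove 0.1601 M of M.
Step 2:
                   L          E          M          J
  init       0.01925      1.306     0.2567      1.722
  Δ        -0.006173    0.01852   0.006173    0.01852
  eq         0.01308      1.325     0.2629      1.741
  solve Keq expr → x = 0.006173; check Q = 246.6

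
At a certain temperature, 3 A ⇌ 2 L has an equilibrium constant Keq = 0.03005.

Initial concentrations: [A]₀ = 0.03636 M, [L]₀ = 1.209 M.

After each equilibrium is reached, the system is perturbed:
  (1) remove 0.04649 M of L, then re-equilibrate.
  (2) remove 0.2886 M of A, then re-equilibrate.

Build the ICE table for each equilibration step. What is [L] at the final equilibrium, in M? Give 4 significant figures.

[L]_eq = 0.2179 M

Q₀ = 3.0408e+04 vs Keq = 0.03005 ⇒ Q>K, reverse
Step 1:
                   A          L
  Initial    0.03636      1.209
  Change       1.377    -0.9178
  Equil        1.413     0.2912
  solve Keq expr → x = -0.4589; check Q = 0.03005
Then remove 0.04649 M of L.
Step 2:
                   A          L
  Initial      1.413     0.2447
  Change    -0.04777    0.03185
  Equil        1.365     0.2765
  solve Keq expr → x = 0.01592; check Q = 0.03005
Then remove 0.2886 M of A.
Step 3:
                   A          L
  Initial      1.077     0.2765
  Change     0.08798   -0.05866
  Equil        1.165     0.2179
  solve Keq expr → x = -0.02933; check Q = 0.03005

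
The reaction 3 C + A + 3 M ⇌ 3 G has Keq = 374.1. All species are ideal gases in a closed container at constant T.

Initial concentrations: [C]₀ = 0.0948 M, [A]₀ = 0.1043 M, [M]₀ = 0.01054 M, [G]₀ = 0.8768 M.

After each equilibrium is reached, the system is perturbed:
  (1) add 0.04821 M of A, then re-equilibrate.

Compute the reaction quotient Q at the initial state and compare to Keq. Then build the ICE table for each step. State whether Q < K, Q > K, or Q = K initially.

Q₀ = 6.4784e+09; Q > K (proceeds reverse)

Q₀ = 6.4784e+09 vs Keq = 374.1 ⇒ Q>K, reverse
Step 1:
                   C          A          M          G
  I           0.0948     0.1043    0.01054     0.8768
  C            0.313     0.1043      0.313     -0.313
  E           0.4078     0.2086     0.3235     0.5638
  solve Keq expr → x = -0.1043; check Q = 374.1
Then add 0.04821 M of A.
Step 2:
                   C          A          M          G
  I           0.4078     0.2568     0.3235     0.5638
  C        -0.008875  -0.002958  -0.008875   0.008875
  E           0.3989     0.2539     0.3147     0.5727
  solve Keq expr → x = 0.002958; check Q = 374.1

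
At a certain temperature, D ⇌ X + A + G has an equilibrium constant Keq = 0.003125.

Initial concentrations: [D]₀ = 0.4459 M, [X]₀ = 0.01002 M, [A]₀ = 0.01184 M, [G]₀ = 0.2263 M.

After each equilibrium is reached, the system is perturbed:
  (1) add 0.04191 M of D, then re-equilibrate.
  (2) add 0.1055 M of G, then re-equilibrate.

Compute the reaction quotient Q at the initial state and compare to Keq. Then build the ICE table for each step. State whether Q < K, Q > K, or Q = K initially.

Q₀ = 6.0210e-05 vs Keq = 0.003125 ⇒ Q<K, forward
Step 1:
                    D           X           A           G
  init         0.4459     0.01002     0.01184      0.2263
  Δ          -0.05498     0.05498     0.05498     0.05498
  eq           0.3909       0.065     0.06682      0.2813
  solve Keq expr → x = 0.05498; check Q = 0.003125
Then add 0.04191 M of D.
Step 2:
                    D           X           A           G
  init         0.4328       0.065     0.06682      0.2813
  Δ         -0.002864    0.002864    0.002864    0.002864
  eq             0.43     0.06786     0.06968      0.2841
  solve Keq expr → x = 0.002864; check Q = 0.003125
Then add 0.1055 M of G.
Step 3:
                    D           X           A           G
  init           0.43     0.06786     0.06968      0.3896
  Δ          0.008768   -0.008768   -0.008768   -0.008768
  eq           0.4387     0.05909     0.06091      0.3809
  solve Keq expr → x = -0.008768; check Q = 0.003125

Q₀ = 6.0210e-05; Q < K (proceeds forward)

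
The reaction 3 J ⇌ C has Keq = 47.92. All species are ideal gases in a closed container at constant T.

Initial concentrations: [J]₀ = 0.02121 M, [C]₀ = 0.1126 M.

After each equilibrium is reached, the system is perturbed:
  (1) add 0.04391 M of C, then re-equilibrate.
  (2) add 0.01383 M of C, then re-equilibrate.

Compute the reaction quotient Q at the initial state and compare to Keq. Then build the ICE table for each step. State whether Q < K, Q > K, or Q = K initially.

Q₀ = 1.1801e+04; Q > K (proceeds reverse)

Q₀ = 1.1801e+04 vs Keq = 47.92 ⇒ Q>K, reverse
Step 1:
                    J           C
  Initial     0.02121      0.1126
  Change      0.09747    -0.03249
  Equil        0.1187     0.08011
  solve Keq expr → x = -0.03249; check Q = 47.92
Then add 0.04391 M of C.
Step 2:
                    J           C
  Initial      0.1187       0.124
  Change      0.01655   -0.005516
  Equil        0.1352      0.1185
  solve Keq expr → x = -0.005516; check Q = 47.92
Then add 0.01383 M of C.
Step 3:
                    J           C
  Initial      0.1352      0.1323
  Change     0.004532   -0.001511
  Equil        0.1398      0.1308
  solve Keq expr → x = -0.001511; check Q = 47.92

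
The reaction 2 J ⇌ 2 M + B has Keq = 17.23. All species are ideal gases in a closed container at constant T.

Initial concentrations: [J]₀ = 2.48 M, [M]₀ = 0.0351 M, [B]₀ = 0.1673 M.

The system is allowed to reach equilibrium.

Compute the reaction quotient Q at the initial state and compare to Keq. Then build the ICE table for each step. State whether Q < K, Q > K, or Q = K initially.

Q₀ = 3.3512e-05; Q < K (proceeds forward)

Q₀ = 3.3512e-05 vs Keq = 17.23 ⇒ Q<K, forward
Step 1:
                  J         M         B
  I            2.48    0.0351    0.1673
  C          -1.964     1.964    0.9819
  E          0.5162     1.999     1.149
  solve Keq expr → x = 0.9819; check Q = 17.23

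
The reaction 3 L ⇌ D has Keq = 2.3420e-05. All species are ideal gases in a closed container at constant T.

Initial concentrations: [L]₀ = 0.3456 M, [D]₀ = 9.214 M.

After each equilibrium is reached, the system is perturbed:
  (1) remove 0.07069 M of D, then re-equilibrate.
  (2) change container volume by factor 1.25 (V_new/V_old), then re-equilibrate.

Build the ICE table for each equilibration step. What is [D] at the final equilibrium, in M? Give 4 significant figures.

[D]_eq = 0.2334 M

Q₀ = 223.2 vs Keq = 2.3420e-05 ⇒ Q>K, reverse
Step 1:
                   L          D
  init        0.3456      9.214
  Δ            26.31      -8.77
  eq           26.66     0.4436
  solve Keq expr → x = -8.77; check Q = 2.3420e-05
Then remove 0.07069 M of D.
Step 2:
                   L          D
  init         26.66     0.3729
  Δ          -0.1846    0.06154
  eq           26.47     0.4345
  solve Keq expr → x = 0.06154; check Q = 2.3420e-05
Then change container volume by factor 1.25 (V_new/V_old).
Step 3:
                   L          D
  init         21.18     0.3476
  Δ           0.3425    -0.1142
  eq           21.52     0.2334
  solve Keq expr → x = -0.1142; check Q = 2.3420e-05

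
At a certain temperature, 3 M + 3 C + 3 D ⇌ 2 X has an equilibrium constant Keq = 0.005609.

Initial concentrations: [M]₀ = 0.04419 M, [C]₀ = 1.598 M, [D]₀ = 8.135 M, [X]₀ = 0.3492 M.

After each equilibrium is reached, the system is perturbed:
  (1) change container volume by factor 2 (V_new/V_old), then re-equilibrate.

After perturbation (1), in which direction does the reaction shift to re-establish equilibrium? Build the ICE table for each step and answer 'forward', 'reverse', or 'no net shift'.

Q₀ = 0.6432 vs Keq = 0.005609 ⇒ Q>K, reverse
Step 1:
                   M          C          D          X
  Initial    0.04419      1.598      8.135     0.3492
  Change      0.1209     0.1209     0.1209   -0.08061
  Equil       0.1651      1.719      8.256     0.2686
  solve Keq expr → x = -0.0403; check Q = 0.005609
Then change container volume by factor 2 (V_new/V_old).
Step 2:
                   M          C          D          X
  Initial    0.08255     0.8595      4.128     0.1343
  Change       0.117      0.117      0.117   -0.07798
  Equil       0.1995     0.9764      4.245    0.05632
  solve Keq expr → x = -0.03899; check Q = 0.005609

Direction: reverse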